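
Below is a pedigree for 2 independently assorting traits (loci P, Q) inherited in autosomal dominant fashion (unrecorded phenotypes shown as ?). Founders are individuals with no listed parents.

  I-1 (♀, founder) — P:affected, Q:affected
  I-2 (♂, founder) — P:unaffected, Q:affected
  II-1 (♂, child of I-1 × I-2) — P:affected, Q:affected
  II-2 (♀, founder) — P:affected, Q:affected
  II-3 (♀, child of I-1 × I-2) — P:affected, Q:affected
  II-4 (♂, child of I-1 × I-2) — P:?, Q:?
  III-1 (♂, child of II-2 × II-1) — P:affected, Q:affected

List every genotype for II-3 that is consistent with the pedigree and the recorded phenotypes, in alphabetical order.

P/I-1 aff ·: Pp|PP
P/I-2 un ·: pp
P/II-1 aff I-1×I-2: Pp
P/II-2 aff ·: Pp|PP
P/II-3 aff I-1×I-2: Pp
P/II-4 ? I-1×I-2: pp|Pp
P/III-1 aff II-2×II-1: Pp|PP
⇒ P over [I-1,I-2,II-1,II-2,II-3,II-4,III-1]: 12 consistent
Q/I-1 aff ·: Qq|QQ
Q/I-2 aff ·: Qq|QQ
Q/II-1 aff I-1×I-2: Qq|QQ
Q/II-2 aff ·: Qq|QQ
Q/II-3 aff I-1×I-2: Qq|QQ
Q/II-4 ? I-1×I-2: qq|Qq|QQ
Q/III-1 aff II-2×II-1: Qq|QQ
⇒ Q over [I-1,I-2,II-1,II-2,II-3,II-4,III-1]: 101 consistent

II-3 ∈ {Pp QQ, Pp Qq}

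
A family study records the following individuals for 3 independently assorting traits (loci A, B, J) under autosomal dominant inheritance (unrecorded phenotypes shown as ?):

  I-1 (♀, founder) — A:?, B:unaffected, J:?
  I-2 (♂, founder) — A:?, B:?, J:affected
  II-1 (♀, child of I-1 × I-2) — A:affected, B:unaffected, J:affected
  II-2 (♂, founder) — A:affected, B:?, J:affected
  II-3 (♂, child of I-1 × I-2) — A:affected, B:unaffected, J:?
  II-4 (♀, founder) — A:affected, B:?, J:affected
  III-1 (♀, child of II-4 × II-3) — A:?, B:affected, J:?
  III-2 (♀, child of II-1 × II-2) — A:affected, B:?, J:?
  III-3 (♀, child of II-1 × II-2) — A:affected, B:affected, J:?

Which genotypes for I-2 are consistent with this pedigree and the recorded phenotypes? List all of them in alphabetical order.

A/I-1 ? ·: aa|Aa|AA
A/I-2 ? ·: aa|Aa|AA
A/II-1 aff I-1×I-2: Aa|AA
A/II-2 aff ·: Aa|AA
A/II-3 aff I-1×I-2: Aa|AA
A/II-4 aff ·: Aa|AA
A/III-1 ? II-4×II-3: aa|Aa|AA
A/III-2 aff II-1×II-2: Aa|AA
A/III-3 aff II-1×II-2: Aa|AA
⇒ A over [I-1,I-2,II-1,II-2,II-3,II-4,III-1,III-2,III-3]: 487 consistent
B/I-1 un ·: bb
B/I-2 ? ·: bb|Bb
B/II-1 un I-1×I-2: bb
B/II-2 ? ·: Bb|BB
B/II-3 un I-1×I-2: bb
B/II-4 ? ·: Bb|BB
B/III-1 aff II-4×II-3: Bb
B/III-2 ? II-1×II-2: bb|Bb
B/III-3 aff II-1×II-2: Bb
⇒ B over [I-1,I-2,II-1,II-2,II-3,II-4,III-1,III-2,III-3]: 12 consistent
J/I-1 ? ·: jj|Jj|JJ
J/I-2 aff ·: Jj|JJ
J/II-1 aff I-1×I-2: Jj|JJ
J/II-2 aff ·: Jj|JJ
J/II-3 ? I-1×I-2: jj|Jj|JJ
J/II-4 aff ·: Jj|JJ
J/III-1 ? II-4×II-3: jj|Jj|JJ
J/III-2 ? II-1×II-2: jj|Jj|JJ
J/III-3 ? II-1×II-2: jj|Jj|JJ
⇒ J over [I-1,I-2,II-1,II-2,II-3,II-4,III-1,III-2,III-3]: 670 consistent

I-2 ∈ {AA Bb JJ, AA Bb Jj, AA bb JJ, AA bb Jj, Aa Bb JJ, Aa Bb Jj, Aa bb JJ, Aa bb Jj, aa Bb JJ, aa Bb Jj, aa bb JJ, aa bb Jj}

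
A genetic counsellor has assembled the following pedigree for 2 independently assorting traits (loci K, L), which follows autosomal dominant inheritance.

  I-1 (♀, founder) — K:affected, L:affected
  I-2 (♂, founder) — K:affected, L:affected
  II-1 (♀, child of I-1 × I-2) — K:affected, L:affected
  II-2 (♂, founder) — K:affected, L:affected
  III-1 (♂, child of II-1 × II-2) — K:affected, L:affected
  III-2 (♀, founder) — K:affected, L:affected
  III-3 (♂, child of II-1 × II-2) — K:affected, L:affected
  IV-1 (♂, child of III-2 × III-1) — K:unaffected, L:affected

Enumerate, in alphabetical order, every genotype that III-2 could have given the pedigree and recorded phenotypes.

K/I-1 aff ·: Kk|KK
K/I-2 aff ·: Kk|KK
K/II-1 aff I-1×I-2: Kk|KK
K/II-2 aff ·: Kk|KK
K/III-1 aff II-1×II-2: Kk
K/III-2 aff ·: Kk
K/III-3 aff II-1×II-2: Kk|KK
K/IV-1 un III-2×III-1: kk
⇒ K over [I-1,I-2,II-1,II-2,III-1,III-2,III-3,IV-1]: 20 consistent
L/I-1 aff ·: Ll|LL
L/I-2 aff ·: Ll|LL
L/II-1 aff I-1×I-2: Ll|LL
L/II-2 aff ·: Ll|LL
L/III-1 aff II-1×II-2: Ll|LL
L/III-2 aff ·: Ll|LL
L/III-3 aff II-1×II-2: Ll|LL
L/IV-1 aff III-2×III-1: Ll|LL
⇒ L over [I-1,I-2,II-1,II-2,III-1,III-2,III-3,IV-1]: 152 consistent

III-2 ∈ {Kk LL, Kk Ll}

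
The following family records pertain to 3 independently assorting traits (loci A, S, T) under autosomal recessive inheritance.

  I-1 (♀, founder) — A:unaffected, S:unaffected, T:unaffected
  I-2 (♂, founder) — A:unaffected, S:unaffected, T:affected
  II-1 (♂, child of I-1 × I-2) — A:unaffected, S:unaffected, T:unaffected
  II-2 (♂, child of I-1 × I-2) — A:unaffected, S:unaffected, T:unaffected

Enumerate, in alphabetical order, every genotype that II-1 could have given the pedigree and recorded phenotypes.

II-1 ∈ {AA SS Tt, AA Ss Tt, Aa SS Tt, Aa Ss Tt}

A/I-1 un ·: AA|Aa
A/I-2 un ·: AA|Aa
A/II-1 un I-1×I-2: AA|Aa
A/II-2 un I-1×I-2: AA|Aa
⇒ A over [I-1,I-2,II-1,II-2]: 13 consistent
S/I-1 un ·: SS|Ss
S/I-2 un ·: SS|Ss
S/II-1 un I-1×I-2: SS|Ss
S/II-2 un I-1×I-2: SS|Ss
⇒ S over [I-1,I-2,II-1,II-2]: 13 consistent
T/I-1 un ·: TT|Tt
T/I-2 aff ·: tt
T/II-1 un I-1×I-2: Tt
T/II-2 un I-1×I-2: Tt
⇒ T over [I-1,I-2,II-1,II-2]: 2 consistent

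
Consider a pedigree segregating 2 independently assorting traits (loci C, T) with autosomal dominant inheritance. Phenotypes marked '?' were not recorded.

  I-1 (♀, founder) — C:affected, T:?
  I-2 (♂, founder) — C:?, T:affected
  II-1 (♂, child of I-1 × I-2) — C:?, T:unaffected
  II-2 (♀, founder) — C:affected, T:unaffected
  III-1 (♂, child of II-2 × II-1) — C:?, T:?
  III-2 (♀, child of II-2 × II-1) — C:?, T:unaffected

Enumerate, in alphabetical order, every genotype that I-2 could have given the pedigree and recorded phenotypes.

C/I-1 aff ·: Cc|CC
C/I-2 ? ·: cc|Cc|CC
C/II-1 ? I-1×I-2: cc|Cc|CC
C/II-2 aff ·: Cc|CC
C/III-1 ? II-2×II-1: cc|Cc|CC
C/III-2 ? II-2×II-1: cc|Cc|CC
⇒ C over [I-1,I-2,II-1,II-2,III-1,III-2]: 95 consistent
T/I-1 ? ·: tt|Tt
T/I-2 aff ·: Tt
T/II-1 un I-1×I-2: tt
T/II-2 un ·: tt
T/III-1 ? II-2×II-1: tt
T/III-2 un II-2×II-1: tt
⇒ T over [I-1,I-2,II-1,II-2,III-1,III-2]: 2 consistent

I-2 ∈ {CC Tt, Cc Tt, cc Tt}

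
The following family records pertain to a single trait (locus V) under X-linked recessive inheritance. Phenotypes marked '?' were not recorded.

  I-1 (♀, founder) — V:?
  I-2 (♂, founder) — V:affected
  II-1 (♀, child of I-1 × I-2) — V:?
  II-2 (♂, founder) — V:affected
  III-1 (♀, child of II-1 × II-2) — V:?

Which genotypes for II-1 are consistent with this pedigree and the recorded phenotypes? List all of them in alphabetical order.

V/I-1 ? ·: X^VX^V|X^VX^v|X^vX^v
V/I-2 aff ·: X^vY
V/II-1 ? I-1×I-2: X^VX^v|X^vX^v
V/II-2 aff ·: X^vY
V/III-1 ? II-1×II-2: X^VX^v|X^vX^v
⇒ V over [I-1,I-2,II-1,II-2,III-1]: 6 consistent

II-1 ∈ {X^VX^v, X^vX^v}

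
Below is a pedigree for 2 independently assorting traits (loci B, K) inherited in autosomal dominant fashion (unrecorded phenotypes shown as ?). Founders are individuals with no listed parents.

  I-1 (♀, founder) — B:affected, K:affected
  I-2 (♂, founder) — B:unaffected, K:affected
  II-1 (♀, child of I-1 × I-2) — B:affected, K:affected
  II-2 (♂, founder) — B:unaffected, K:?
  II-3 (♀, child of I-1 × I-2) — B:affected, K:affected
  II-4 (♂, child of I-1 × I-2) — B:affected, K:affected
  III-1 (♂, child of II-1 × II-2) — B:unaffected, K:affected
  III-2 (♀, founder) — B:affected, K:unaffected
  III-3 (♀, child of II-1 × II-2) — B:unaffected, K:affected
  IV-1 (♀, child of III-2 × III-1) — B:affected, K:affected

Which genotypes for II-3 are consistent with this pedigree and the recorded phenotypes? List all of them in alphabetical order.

II-3 ∈ {Bb KK, Bb Kk}

B/I-1 aff ·: Bb|BB
B/I-2 un ·: bb
B/II-1 aff I-1×I-2: Bb
B/II-2 un ·: bb
B/II-3 aff I-1×I-2: Bb
B/II-4 aff I-1×I-2: Bb
B/III-1 un II-1×II-2: bb
B/III-2 aff ·: Bb|BB
B/III-3 un II-1×II-2: bb
B/IV-1 aff III-2×III-1: Bb
⇒ B over [I-1,I-2,II-1,II-2,II-3,II-4,III-1,III-2,III-3,IV-1]: 4 consistent
K/I-1 aff ·: Kk|KK
K/I-2 aff ·: Kk|KK
K/II-1 aff I-1×I-2: Kk|KK
K/II-2 ? ·: kk|Kk|KK
K/II-3 aff I-1×I-2: Kk|KK
K/II-4 aff I-1×I-2: Kk|KK
K/III-1 aff II-1×II-2: Kk|KK
K/III-2 un ·: kk
K/III-3 aff II-1×II-2: Kk|KK
K/IV-1 aff III-2×III-1: Kk
⇒ K over [I-1,I-2,II-1,II-2,II-3,II-4,III-1,III-2,III-3,IV-1]: 186 consistent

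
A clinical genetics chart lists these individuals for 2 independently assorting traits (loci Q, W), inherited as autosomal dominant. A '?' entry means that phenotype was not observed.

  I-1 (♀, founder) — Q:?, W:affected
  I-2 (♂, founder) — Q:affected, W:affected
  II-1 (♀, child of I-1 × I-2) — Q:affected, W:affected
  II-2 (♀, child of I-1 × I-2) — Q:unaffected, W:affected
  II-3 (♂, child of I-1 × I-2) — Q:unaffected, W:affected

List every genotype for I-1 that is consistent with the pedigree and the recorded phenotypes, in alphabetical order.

Q/I-1 ? ·: qq|Qq
Q/I-2 aff ·: Qq
Q/II-1 aff I-1×I-2: Qq|QQ
Q/II-2 un I-1×I-2: qq
Q/II-3 un I-1×I-2: qq
⇒ Q over [I-1,I-2,II-1,II-2,II-3]: 3 consistent
W/I-1 aff ·: Ww|WW
W/I-2 aff ·: Ww|WW
W/II-1 aff I-1×I-2: Ww|WW
W/II-2 aff I-1×I-2: Ww|WW
W/II-3 aff I-1×I-2: Ww|WW
⇒ W over [I-1,I-2,II-1,II-2,II-3]: 25 consistent

I-1 ∈ {Qq WW, Qq Ww, qq WW, qq Ww}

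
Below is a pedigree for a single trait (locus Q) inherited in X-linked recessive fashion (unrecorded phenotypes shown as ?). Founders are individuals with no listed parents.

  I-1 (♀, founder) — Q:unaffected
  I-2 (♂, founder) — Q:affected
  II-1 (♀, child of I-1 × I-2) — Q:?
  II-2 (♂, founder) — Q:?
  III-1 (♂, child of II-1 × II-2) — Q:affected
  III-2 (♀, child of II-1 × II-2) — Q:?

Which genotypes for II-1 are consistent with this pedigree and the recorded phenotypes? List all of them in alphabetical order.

II-1 ∈ {X^QX^q, X^qX^q}

Q/I-1 un ·: X^QX^Q|X^QX^q
Q/I-2 aff ·: X^qY
Q/II-1 ? I-1×I-2: X^QX^q|X^qX^q
Q/II-2 ? ·: X^QY|X^qY
Q/III-1 aff II-1×II-2: X^qY
Q/III-2 ? II-1×II-2: X^QX^Q|X^QX^q|X^qX^q
⇒ Q over [I-1,I-2,II-1,II-2,III-1,III-2]: 10 consistent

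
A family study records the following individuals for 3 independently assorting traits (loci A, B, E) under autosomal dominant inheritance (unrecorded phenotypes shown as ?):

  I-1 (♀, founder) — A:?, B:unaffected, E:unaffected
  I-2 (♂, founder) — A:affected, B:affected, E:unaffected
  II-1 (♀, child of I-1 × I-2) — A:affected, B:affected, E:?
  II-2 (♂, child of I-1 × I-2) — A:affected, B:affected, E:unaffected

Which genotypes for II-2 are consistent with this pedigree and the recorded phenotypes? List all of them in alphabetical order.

II-2 ∈ {AA Bb ee, Aa Bb ee}

A/I-1 ? ·: aa|Aa|AA
A/I-2 aff ·: Aa|AA
A/II-1 aff I-1×I-2: Aa|AA
A/II-2 aff I-1×I-2: Aa|AA
⇒ A over [I-1,I-2,II-1,II-2]: 15 consistent
B/I-1 un ·: bb
B/I-2 aff ·: Bb|BB
B/II-1 aff I-1×I-2: Bb
B/II-2 aff I-1×I-2: Bb
⇒ B over [I-1,I-2,II-1,II-2]: 2 consistent
E/I-1 un ·: ee
E/I-2 un ·: ee
E/II-1 ? I-1×I-2: ee
E/II-2 un I-1×I-2: ee
⇒ E over [I-1,I-2,II-1,II-2]: 1 consistent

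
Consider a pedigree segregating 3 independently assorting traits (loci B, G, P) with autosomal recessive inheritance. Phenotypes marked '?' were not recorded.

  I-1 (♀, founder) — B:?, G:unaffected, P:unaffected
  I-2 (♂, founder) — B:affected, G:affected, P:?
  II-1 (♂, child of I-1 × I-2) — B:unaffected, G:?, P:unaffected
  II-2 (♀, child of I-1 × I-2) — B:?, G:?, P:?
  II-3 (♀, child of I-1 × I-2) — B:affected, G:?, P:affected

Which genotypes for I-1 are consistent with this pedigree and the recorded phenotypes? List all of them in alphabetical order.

I-1 ∈ {Bb GG Pp, Bb Gg Pp}

B/I-1 ? ·: Bb
B/I-2 aff ·: bb
B/II-1 un I-1×I-2: Bb
B/II-2 ? I-1×I-2: Bb|bb
B/II-3 aff I-1×I-2: bb
⇒ B over [I-1,I-2,II-1,II-2,II-3]: 2 consistent
G/I-1 un ·: GG|Gg
G/I-2 aff ·: gg
G/II-1 ? I-1×I-2: Gg|gg
G/II-2 ? I-1×I-2: Gg|gg
G/II-3 ? I-1×I-2: Gg|gg
⇒ G over [I-1,I-2,II-1,II-2,II-3]: 9 consistent
P/I-1 un ·: Pp
P/I-2 ? ·: Pp|pp
P/II-1 un I-1×I-2: PP|Pp
P/II-2 ? I-1×I-2: PP|Pp|pp
P/II-3 aff I-1×I-2: pp
⇒ P over [I-1,I-2,II-1,II-2,II-3]: 8 consistent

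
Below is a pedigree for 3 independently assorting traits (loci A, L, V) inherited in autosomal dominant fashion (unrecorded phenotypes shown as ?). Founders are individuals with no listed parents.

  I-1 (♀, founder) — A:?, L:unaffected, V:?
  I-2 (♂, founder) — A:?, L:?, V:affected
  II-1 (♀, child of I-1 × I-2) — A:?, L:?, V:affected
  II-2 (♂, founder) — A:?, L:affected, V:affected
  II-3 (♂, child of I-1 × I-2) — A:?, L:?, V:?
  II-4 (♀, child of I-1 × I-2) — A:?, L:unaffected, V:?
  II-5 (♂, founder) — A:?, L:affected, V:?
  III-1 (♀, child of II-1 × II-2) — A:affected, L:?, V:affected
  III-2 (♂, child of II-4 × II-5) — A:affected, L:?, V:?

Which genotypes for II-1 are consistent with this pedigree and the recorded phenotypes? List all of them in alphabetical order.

II-1 ∈ {AA Ll VV, AA Ll Vv, AA ll VV, AA ll Vv, Aa Ll VV, Aa Ll Vv, Aa ll VV, Aa ll Vv, aa Ll VV, aa Ll Vv, aa ll VV, aa ll Vv}

A/I-1 ? ·: aa|Aa|AA
A/I-2 ? ·: aa|Aa|AA
A/II-1 ? I-1×I-2: aa|Aa|AA
A/II-2 ? ·: aa|Aa|AA
A/II-3 ? I-1×I-2: aa|Aa|AA
A/II-4 ? I-1×I-2: aa|Aa|AA
A/II-5 ? ·: aa|Aa|AA
A/III-1 aff II-1×II-2: Aa|AA
A/III-2 aff II-4×II-5: Aa|AA
⇒ A over [I-1,I-2,II-1,II-2,II-3,II-4,II-5,III-1,III-2]: 953 consistent
L/I-1 un ·: ll
L/I-2 ? ·: ll|Ll
L/II-1 ? I-1×I-2: ll|Ll
L/II-2 aff ·: Ll|LL
L/II-3 ? I-1×I-2: ll|Ll
L/II-4 un I-1×I-2: ll
L/II-5 aff ·: Ll|LL
L/III-1 ? II-1×II-2: ll|Ll|LL
L/III-2 ? II-4×II-5: ll|Ll
⇒ L over [I-1,I-2,II-1,II-2,II-3,II-4,II-5,III-1,III-2]: 57 consistent
V/I-1 ? ·: vv|Vv|VV
V/I-2 aff ·: Vv|VV
V/II-1 aff I-1×I-2: Vv|VV
V/II-2 aff ·: Vv|VV
V/II-3 ? I-1×I-2: vv|Vv|VV
V/II-4 ? I-1×I-2: vv|Vv|VV
V/II-5 ? ·: vv|Vv|VV
V/III-1 aff II-1×II-2: Vv|VV
V/III-2 ? II-4×II-5: vv|Vv|VV
⇒ V over [I-1,I-2,II-1,II-2,II-3,II-4,II-5,III-1,III-2]: 751 consistent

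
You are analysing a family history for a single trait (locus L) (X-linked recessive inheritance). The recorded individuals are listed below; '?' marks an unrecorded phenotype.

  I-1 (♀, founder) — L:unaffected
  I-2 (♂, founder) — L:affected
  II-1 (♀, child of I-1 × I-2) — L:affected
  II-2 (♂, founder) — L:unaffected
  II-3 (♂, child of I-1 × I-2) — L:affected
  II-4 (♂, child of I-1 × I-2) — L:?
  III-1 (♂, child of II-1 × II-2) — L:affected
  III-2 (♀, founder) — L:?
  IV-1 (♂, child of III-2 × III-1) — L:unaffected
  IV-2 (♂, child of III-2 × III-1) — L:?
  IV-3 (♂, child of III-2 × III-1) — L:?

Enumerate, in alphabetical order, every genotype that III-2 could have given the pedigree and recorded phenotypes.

III-2 ∈ {X^LX^L, X^LX^l}

L/I-1 un ·: X^LX^l
L/I-2 aff ·: X^lY
L/II-1 aff I-1×I-2: X^lX^l
L/II-2 un ·: X^LY
L/II-3 aff I-1×I-2: X^lY
L/II-4 ? I-1×I-2: X^LY|X^lY
L/III-1 aff II-1×II-2: X^lY
L/III-2 ? ·: X^LX^L|X^LX^l
L/IV-1 un III-2×III-1: X^LY
L/IV-2 ? III-2×III-1: X^LY|X^lY
L/IV-3 ? III-2×III-1: X^LY|X^lY
⇒ L over [I-1,I-2,II-1,II-2,II-3,II-4,III-1,III-2,IV-1,IV-2,IV-3]: 10 consistent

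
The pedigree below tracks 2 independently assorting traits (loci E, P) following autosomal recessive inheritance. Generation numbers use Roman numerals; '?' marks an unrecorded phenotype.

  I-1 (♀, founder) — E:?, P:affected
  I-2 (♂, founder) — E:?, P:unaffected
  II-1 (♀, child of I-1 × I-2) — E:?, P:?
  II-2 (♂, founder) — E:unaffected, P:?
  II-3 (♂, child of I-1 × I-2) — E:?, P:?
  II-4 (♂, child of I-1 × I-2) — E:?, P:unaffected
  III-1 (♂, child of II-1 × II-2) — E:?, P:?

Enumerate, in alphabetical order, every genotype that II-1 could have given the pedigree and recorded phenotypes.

II-1 ∈ {EE Pp, EE pp, Ee Pp, Ee pp, ee Pp, ee pp}

E/I-1 ? ·: EE|Ee|ee
E/I-2 ? ·: EE|Ee|ee
E/II-1 ? I-1×I-2: EE|Ee|ee
E/II-2 un ·: EE|Ee
E/II-3 ? I-1×I-2: EE|Ee|ee
E/II-4 ? I-1×I-2: EE|Ee|ee
E/III-1 ? II-1×II-2: EE|Ee|ee
⇒ E over [I-1,I-2,II-1,II-2,II-3,II-4,III-1]: 243 consistent
P/I-1 aff ·: pp
P/I-2 un ·: PP|Pp
P/II-1 ? I-1×I-2: Pp|pp
P/II-2 ? ·: PP|Pp|pp
P/II-3 ? I-1×I-2: Pp|pp
P/II-4 un I-1×I-2: Pp
P/III-1 ? II-1×II-2: PP|Pp|pp
⇒ P over [I-1,I-2,II-1,II-2,II-3,II-4,III-1]: 29 consistent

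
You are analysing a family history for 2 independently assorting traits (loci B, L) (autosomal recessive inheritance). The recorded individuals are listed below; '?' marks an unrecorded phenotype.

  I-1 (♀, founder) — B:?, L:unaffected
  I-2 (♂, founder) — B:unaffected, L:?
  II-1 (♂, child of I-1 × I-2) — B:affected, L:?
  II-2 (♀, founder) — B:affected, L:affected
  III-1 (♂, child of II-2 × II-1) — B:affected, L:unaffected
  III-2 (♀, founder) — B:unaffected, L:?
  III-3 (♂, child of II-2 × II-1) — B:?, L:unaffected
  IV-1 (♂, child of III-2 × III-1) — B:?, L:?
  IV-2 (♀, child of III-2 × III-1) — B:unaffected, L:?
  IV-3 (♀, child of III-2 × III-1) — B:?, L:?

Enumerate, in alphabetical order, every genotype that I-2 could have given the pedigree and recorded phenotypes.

B/I-1 ? ·: Bb|bb
B/I-2 un ·: Bb
B/II-1 aff I-1×I-2: bb
B/II-2 aff ·: bb
B/III-1 aff II-2×II-1: bb
B/III-2 un ·: BB|Bb
B/III-3 ? II-2×II-1: bb
B/IV-1 ? III-2×III-1: Bb|bb
B/IV-2 un III-2×III-1: Bb
B/IV-3 ? III-2×III-1: Bb|bb
⇒ B over [I-1,I-2,II-1,II-2,III-1,III-2,III-3,IV-1,IV-2,IV-3]: 10 consistent
L/I-1 un ·: LL|Ll
L/I-2 ? ·: LL|Ll|ll
L/II-1 ? I-1×I-2: LL|Ll
L/II-2 aff ·: ll
L/III-1 un II-2×II-1: Ll
L/III-2 ? ·: LL|Ll|ll
L/III-3 un II-2×II-1: Ll
L/IV-1 ? III-2×III-1: LL|Ll|ll
L/IV-2 ? III-2×III-1: LL|Ll|ll
L/IV-3 ? III-2×III-1: LL|Ll|ll
⇒ L over [I-1,I-2,II-1,II-2,III-1,III-2,III-3,IV-1,IV-2,IV-3]: 387 consistent

I-2 ∈ {Bb LL, Bb Ll, Bb ll}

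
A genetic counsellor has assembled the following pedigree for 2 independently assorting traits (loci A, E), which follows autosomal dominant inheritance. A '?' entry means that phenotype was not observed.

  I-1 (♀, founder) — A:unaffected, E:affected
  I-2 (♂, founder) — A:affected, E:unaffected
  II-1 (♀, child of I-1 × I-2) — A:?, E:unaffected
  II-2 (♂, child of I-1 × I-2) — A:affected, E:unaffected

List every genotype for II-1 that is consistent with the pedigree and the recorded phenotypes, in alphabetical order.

A/I-1 un ·: aa
A/I-2 aff ·: Aa|AA
A/II-1 ? I-1×I-2: aa|Aa
A/II-2 aff I-1×I-2: Aa
⇒ A over [I-1,I-2,II-1,II-2]: 3 consistent
E/I-1 aff ·: Ee
E/I-2 un ·: ee
E/II-1 un I-1×I-2: ee
E/II-2 un I-1×I-2: ee
⇒ E over [I-1,I-2,II-1,II-2]: 1 consistent

II-1 ∈ {Aa ee, aa ee}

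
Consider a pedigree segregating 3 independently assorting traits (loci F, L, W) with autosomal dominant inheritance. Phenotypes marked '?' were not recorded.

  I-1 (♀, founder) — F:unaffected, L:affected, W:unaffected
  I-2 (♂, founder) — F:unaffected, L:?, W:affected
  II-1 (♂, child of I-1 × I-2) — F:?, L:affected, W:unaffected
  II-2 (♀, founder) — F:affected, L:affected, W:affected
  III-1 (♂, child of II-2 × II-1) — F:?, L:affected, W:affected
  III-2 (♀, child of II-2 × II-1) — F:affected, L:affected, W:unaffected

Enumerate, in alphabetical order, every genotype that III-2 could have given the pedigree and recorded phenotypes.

F/I-1 un ·: ff
F/I-2 un ·: ff
F/II-1 ? I-1×I-2: ff
F/II-2 aff ·: Ff|FF
F/III-1 ? II-2×II-1: ff|Ff
F/III-2 aff II-2×II-1: Ff
⇒ F over [I-1,I-2,II-1,II-2,III-1,III-2]: 3 consistent
L/I-1 aff ·: Ll|LL
L/I-2 ? ·: ll|Ll|LL
L/II-1 aff I-1×I-2: Ll|LL
L/II-2 aff ·: Ll|LL
L/III-1 aff II-2×II-1: Ll|LL
L/III-2 aff II-2×II-1: Ll|LL
⇒ L over [I-1,I-2,II-1,II-2,III-1,III-2]: 60 consistent
W/I-1 un ·: ww
W/I-2 aff ·: Ww
W/II-1 un I-1×I-2: ww
W/II-2 aff ·: Ww
W/III-1 aff II-2×II-1: Ww
W/III-2 un II-2×II-1: ww
⇒ W over [I-1,I-2,II-1,II-2,III-1,III-2]: 1 consistent

III-2 ∈ {Ff LL ww, Ff Ll ww}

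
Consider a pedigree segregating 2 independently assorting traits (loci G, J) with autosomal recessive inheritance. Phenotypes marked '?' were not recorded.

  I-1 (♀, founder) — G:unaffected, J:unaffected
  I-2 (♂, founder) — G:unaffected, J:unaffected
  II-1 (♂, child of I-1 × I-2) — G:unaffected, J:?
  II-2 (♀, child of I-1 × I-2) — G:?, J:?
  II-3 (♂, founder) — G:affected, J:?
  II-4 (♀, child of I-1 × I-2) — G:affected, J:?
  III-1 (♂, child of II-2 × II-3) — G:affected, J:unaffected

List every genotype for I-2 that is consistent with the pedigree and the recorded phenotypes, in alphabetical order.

G/I-1 un ·: Gg
G/I-2 un ·: Gg
G/II-1 un I-1×I-2: GG|Gg
G/II-2 ? I-1×I-2: Gg|gg
G/II-3 aff ·: gg
G/II-4 aff I-1×I-2: gg
G/III-1 aff II-2×II-3: gg
⇒ G over [I-1,I-2,II-1,II-2,II-3,II-4,III-1]: 4 consistent
J/I-1 un ·: JJ|Jj
J/I-2 un ·: JJ|Jj
J/II-1 ? I-1×I-2: JJ|Jj|jj
J/II-2 ? I-1×I-2: JJ|Jj|jj
J/II-3 ? ·: JJ|Jj|jj
J/II-4 ? I-1×I-2: JJ|Jj|jj
J/III-1 un II-2×II-3: JJ|Jj
⇒ J over [I-1,I-2,II-1,II-2,II-3,II-4,III-1]: 175 consistent

I-2 ∈ {Gg JJ, Gg Jj}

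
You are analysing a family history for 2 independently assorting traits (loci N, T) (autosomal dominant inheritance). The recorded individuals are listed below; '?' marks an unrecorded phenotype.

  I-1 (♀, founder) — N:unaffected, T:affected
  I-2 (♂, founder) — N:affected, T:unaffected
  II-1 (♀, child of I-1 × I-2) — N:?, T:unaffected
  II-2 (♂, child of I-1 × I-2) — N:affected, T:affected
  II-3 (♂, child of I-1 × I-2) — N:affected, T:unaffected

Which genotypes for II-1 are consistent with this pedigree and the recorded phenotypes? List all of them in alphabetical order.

II-1 ∈ {Nn tt, nn tt}

N/I-1 un ·: nn
N/I-2 aff ·: Nn|NN
N/II-1 ? I-1×I-2: nn|Nn
N/II-2 aff I-1×I-2: Nn
N/II-3 aff I-1×I-2: Nn
⇒ N over [I-1,I-2,II-1,II-2,II-3]: 3 consistent
T/I-1 aff ·: Tt
T/I-2 un ·: tt
T/II-1 un I-1×I-2: tt
T/II-2 aff I-1×I-2: Tt
T/II-3 un I-1×I-2: tt
⇒ T over [I-1,I-2,II-1,II-2,II-3]: 1 consistent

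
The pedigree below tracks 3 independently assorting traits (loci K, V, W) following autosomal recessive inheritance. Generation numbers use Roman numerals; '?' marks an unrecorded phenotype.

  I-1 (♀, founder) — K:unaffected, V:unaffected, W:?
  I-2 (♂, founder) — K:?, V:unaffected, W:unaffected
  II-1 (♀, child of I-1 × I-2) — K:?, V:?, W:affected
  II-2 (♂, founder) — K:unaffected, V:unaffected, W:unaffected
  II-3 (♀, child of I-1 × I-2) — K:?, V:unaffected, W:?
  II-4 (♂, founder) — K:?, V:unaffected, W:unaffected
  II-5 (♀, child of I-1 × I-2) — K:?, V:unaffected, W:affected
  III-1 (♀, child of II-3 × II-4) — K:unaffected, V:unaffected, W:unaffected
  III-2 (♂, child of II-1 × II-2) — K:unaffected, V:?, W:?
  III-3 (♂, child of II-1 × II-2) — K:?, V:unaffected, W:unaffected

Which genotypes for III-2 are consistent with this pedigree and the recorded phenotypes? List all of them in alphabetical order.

III-2 ∈ {KK VV Ww, KK VV ww, KK Vv Ww, KK Vv ww, KK vv Ww, KK vv ww, Kk VV Ww, Kk VV ww, Kk Vv Ww, Kk Vv ww, Kk vv Ww, Kk vv ww}

K/I-1 un ·: KK|Kk
K/I-2 ? ·: KK|Kk|kk
K/II-1 ? I-1×I-2: KK|Kk|kk
K/II-2 un ·: KK|Kk
K/II-3 ? I-1×I-2: KK|Kk|kk
K/II-4 ? ·: KK|Kk|kk
K/II-5 ? I-1×I-2: KK|Kk|kk
K/III-1 un II-3×II-4: KK|Kk
K/III-2 un II-1×II-2: KK|Kk
K/III-3 ? II-1×II-2: KK|Kk|kk
⇒ K over [I-1,I-2,II-1,II-2,II-3,II-4,II-5,III-1,III-2,III-3]: 1386 consistent
V/I-1 un ·: VV|Vv
V/I-2 un ·: VV|Vv
V/II-1 ? I-1×I-2: VV|Vv|vv
V/II-2 un ·: VV|Vv
V/II-3 un I-1×I-2: VV|Vv
V/II-4 un ·: VV|Vv
V/II-5 un I-1×I-2: VV|Vv
V/III-1 un II-3×II-4: VV|Vv
V/III-2 ? II-1×II-2: VV|Vv|vv
V/III-3 un II-1×II-2: VV|Vv
⇒ V over [I-1,I-2,II-1,II-2,II-3,II-4,II-5,III-1,III-2,III-3]: 687 consistent
W/I-1 ? ·: Ww|ww
W/I-2 un ·: Ww
W/II-1 aff I-1×I-2: ww
W/II-2 un ·: WW|Ww
W/II-3 ? I-1×I-2: WW|Ww|ww
W/II-4 un ·: WW|Ww
W/II-5 aff I-1×I-2: ww
W/III-1 un II-3×II-4: WW|Ww
W/III-2 ? II-1×II-2: Ww|ww
W/III-3 un II-1×II-2: Ww
⇒ W over [I-1,I-2,II-1,II-2,II-3,II-4,II-5,III-1,III-2,III-3]: 45 consistent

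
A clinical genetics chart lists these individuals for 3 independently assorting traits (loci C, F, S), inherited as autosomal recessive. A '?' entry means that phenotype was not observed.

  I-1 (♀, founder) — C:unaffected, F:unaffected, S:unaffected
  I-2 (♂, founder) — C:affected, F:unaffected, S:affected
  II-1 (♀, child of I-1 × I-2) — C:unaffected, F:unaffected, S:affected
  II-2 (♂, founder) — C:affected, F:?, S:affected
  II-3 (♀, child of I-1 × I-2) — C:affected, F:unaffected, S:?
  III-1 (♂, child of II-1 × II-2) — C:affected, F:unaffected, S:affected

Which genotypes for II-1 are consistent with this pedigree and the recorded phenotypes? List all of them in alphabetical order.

C/I-1 un ·: Cc
C/I-2 aff ·: cc
C/II-1 un I-1×I-2: Cc
C/II-2 aff ·: cc
C/II-3 aff I-1×I-2: cc
C/III-1 aff II-1×II-2: cc
⇒ C over [I-1,I-2,II-1,II-2,II-3,III-1]: 1 consistent
F/I-1 un ·: FF|Ff
F/I-2 un ·: FF|Ff
F/II-1 un I-1×I-2: FF|Ff
F/II-2 ? ·: FF|Ff|ff
F/II-3 un I-1×I-2: FF|Ff
F/III-1 un II-1×II-2: FF|Ff
⇒ F over [I-1,I-2,II-1,II-2,II-3,III-1]: 58 consistent
S/I-1 un ·: Ss
S/I-2 aff ·: ss
S/II-1 aff I-1×I-2: ss
S/II-2 aff ·: ss
S/II-3 ? I-1×I-2: Ss|ss
S/III-1 aff II-1×II-2: ss
⇒ S over [I-1,I-2,II-1,II-2,II-3,III-1]: 2 consistent

II-1 ∈ {Cc FF ss, Cc Ff ss}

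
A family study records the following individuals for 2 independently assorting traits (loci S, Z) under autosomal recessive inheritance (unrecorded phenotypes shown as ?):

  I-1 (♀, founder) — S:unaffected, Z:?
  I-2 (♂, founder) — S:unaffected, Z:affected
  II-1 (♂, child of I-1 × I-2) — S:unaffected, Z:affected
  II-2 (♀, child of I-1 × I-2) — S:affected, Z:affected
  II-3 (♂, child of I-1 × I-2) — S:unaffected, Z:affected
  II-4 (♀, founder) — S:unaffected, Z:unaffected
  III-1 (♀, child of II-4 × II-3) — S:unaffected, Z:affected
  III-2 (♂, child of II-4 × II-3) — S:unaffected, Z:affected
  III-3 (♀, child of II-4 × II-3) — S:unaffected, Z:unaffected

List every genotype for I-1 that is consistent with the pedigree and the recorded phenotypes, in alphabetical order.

I-1 ∈ {Ss Zz, Ss zz}

S/I-1 un ·: Ss
S/I-2 un ·: Ss
S/II-1 un I-1×I-2: SS|Ss
S/II-2 aff I-1×I-2: ss
S/II-3 un I-1×I-2: SS|Ss
S/II-4 un ·: SS|Ss
S/III-1 un II-4×II-3: SS|Ss
S/III-2 un II-4×II-3: SS|Ss
S/III-3 un II-4×II-3: SS|Ss
⇒ S over [I-1,I-2,II-1,II-2,II-3,II-4,III-1,III-2,III-3]: 50 consistent
Z/I-1 ? ·: Zz|zz
Z/I-2 aff ·: zz
Z/II-1 aff I-1×I-2: zz
Z/II-2 aff I-1×I-2: zz
Z/II-3 aff I-1×I-2: zz
Z/II-4 un ·: Zz
Z/III-1 aff II-4×II-3: zz
Z/III-2 aff II-4×II-3: zz
Z/III-3 un II-4×II-3: Zz
⇒ Z over [I-1,I-2,II-1,II-2,II-3,II-4,III-1,III-2,III-3]: 2 consistent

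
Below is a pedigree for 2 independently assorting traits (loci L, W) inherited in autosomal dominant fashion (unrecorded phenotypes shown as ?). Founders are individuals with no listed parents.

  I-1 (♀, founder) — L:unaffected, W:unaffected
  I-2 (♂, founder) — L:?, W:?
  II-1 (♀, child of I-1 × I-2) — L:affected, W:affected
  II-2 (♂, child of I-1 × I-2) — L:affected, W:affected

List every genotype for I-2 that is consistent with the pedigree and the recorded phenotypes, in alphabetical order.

I-2 ∈ {LL WW, LL Ww, Ll WW, Ll Ww}

L/I-1 un ·: ll
L/I-2 ? ·: Ll|LL
L/II-1 aff I-1×I-2: Ll
L/II-2 aff I-1×I-2: Ll
⇒ L over [I-1,I-2,II-1,II-2]: 2 consistent
W/I-1 un ·: ww
W/I-2 ? ·: Ww|WW
W/II-1 aff I-1×I-2: Ww
W/II-2 aff I-1×I-2: Ww
⇒ W over [I-1,I-2,II-1,II-2]: 2 consistent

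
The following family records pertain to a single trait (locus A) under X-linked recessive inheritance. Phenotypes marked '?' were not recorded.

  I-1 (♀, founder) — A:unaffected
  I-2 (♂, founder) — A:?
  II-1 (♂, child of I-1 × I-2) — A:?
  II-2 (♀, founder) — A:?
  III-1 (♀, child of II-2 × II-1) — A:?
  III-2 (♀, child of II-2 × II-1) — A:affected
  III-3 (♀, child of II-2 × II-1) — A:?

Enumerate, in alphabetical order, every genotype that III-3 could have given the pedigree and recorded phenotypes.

A/I-1 un ·: X^AX^a
A/I-2 ? ·: X^AY|X^aY
A/II-1 ? I-1×I-2: X^aY
A/II-2 ? ·: X^AX^a|X^aX^a
A/III-1 ? II-2×II-1: X^AX^a|X^aX^a
A/III-2 aff II-2×II-1: X^aX^a
A/III-3 ? II-2×II-1: X^AX^a|X^aX^a
⇒ A over [I-1,I-2,II-1,II-2,III-1,III-2,III-3]: 10 consistent

III-3 ∈ {X^AX^a, X^aX^a}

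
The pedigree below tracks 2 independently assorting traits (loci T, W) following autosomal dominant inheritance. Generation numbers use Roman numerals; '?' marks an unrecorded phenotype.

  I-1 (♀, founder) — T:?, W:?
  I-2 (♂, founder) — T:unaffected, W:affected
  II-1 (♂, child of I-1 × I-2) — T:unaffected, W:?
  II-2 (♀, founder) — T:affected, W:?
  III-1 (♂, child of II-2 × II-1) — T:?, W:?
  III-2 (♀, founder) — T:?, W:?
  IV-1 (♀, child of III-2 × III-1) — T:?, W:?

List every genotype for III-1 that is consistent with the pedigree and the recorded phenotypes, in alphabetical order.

III-1 ∈ {Tt WW, Tt Ww, Tt ww, tt WW, tt Ww, tt ww}

T/I-1 ? ·: tt|Tt
T/I-2 un ·: tt
T/II-1 un I-1×I-2: tt
T/II-2 aff ·: Tt|TT
T/III-1 ? II-2×II-1: tt|Tt
T/III-2 ? ·: tt|Tt|TT
T/IV-1 ? III-2×III-1: tt|Tt|TT
⇒ T over [I-1,I-2,II-1,II-2,III-1,III-2,IV-1]: 36 consistent
W/I-1 ? ·: ww|Ww|WW
W/I-2 aff ·: Ww|WW
W/II-1 ? I-1×I-2: ww|Ww|WW
W/II-2 ? ·: ww|Ww|WW
W/III-1 ? II-2×II-1: ww|Ww|WW
W/III-2 ? ·: ww|Ww|WW
W/IV-1 ? III-2×III-1: ww|Ww|WW
⇒ W over [I-1,I-2,II-1,II-2,III-1,III-2,IV-1]: 317 consistent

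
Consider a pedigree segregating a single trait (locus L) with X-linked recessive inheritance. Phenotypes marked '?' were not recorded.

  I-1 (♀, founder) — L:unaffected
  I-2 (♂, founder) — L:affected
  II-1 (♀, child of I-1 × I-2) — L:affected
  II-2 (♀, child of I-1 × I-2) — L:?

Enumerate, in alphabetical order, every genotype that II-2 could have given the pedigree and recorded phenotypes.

L/I-1 un ·: X^LX^l
L/I-2 aff ·: X^lY
L/II-1 aff I-1×I-2: X^lX^l
L/II-2 ? I-1×I-2: X^LX^l|X^lX^l
⇒ L over [I-1,I-2,II-1,II-2]: 2 consistent

II-2 ∈ {X^LX^l, X^lX^l}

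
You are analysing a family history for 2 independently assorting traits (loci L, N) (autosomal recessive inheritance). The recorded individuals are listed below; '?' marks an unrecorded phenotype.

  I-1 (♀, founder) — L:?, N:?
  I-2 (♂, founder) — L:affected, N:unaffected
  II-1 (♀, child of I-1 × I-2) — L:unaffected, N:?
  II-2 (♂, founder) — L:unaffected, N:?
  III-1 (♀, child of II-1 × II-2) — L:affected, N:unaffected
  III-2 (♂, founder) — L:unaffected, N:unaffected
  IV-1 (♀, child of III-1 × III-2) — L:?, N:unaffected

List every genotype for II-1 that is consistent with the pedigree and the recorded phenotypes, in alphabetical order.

L/I-1 ? ·: LL|Ll
L/I-2 aff ·: ll
L/II-1 un I-1×I-2: Ll
L/II-2 un ·: Ll
L/III-1 aff II-1×II-2: ll
L/III-2 un ·: LL|Ll
L/IV-1 ? III-1×III-2: Ll|ll
⇒ L over [I-1,I-2,II-1,II-2,III-1,III-2,IV-1]: 6 consistent
N/I-1 ? ·: NN|Nn|nn
N/I-2 un ·: NN|Nn
N/II-1 ? I-1×I-2: NN|Nn|nn
N/II-2 ? ·: NN|Nn|nn
N/III-1 un II-1×II-2: NN|Nn
N/III-2 un ·: NN|Nn
N/IV-1 un III-1×III-2: NN|Nn
⇒ N over [I-1,I-2,II-1,II-2,III-1,III-2,IV-1]: 162 consistent

II-1 ∈ {Ll NN, Ll Nn, Ll nn}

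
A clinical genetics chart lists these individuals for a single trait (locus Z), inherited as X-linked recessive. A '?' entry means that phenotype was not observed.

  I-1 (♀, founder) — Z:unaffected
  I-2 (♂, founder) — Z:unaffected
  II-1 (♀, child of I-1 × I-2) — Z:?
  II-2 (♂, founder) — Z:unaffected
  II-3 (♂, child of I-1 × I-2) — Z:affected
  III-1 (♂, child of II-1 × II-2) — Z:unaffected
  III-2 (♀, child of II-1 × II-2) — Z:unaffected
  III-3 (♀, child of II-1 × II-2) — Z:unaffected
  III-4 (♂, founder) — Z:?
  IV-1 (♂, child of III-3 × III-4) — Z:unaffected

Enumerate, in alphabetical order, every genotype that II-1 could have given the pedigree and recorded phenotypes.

II-1 ∈ {X^ZX^Z, X^ZX^z}

Z/I-1 un ·: X^ZX^z
Z/I-2 un ·: X^ZY
Z/II-1 ? I-1×I-2: X^ZX^Z|X^ZX^z
Z/II-2 un ·: X^ZY
Z/II-3 aff I-1×I-2: X^zY
Z/III-1 un II-1×II-2: X^ZY
Z/III-2 un II-1×II-2: X^ZX^Z|X^ZX^z
Z/III-3 un II-1×II-2: X^ZX^Z|X^ZX^z
Z/III-4 ? ·: X^ZY|X^zY
Z/IV-1 un III-3×III-4: X^ZY
⇒ Z over [I-1,I-2,II-1,II-2,II-3,III-1,III-2,III-3,III-4,IV-1]: 10 consistent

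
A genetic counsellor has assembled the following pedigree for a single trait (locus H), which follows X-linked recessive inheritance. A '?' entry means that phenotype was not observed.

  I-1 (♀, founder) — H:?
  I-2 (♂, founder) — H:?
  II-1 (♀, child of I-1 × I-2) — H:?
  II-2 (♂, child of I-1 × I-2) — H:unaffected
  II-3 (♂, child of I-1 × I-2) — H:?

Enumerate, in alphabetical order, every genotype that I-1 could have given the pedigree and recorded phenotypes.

I-1 ∈ {X^HX^H, X^HX^h}

H/I-1 ? ·: X^HX^H|X^HX^h
H/I-2 ? ·: X^HY|X^hY
H/II-1 ? I-1×I-2: X^HX^H|X^HX^h|X^hX^h
H/II-2 un I-1×I-2: X^HY
H/II-3 ? I-1×I-2: X^HY|X^hY
⇒ H over [I-1,I-2,II-1,II-2,II-3]: 10 consistent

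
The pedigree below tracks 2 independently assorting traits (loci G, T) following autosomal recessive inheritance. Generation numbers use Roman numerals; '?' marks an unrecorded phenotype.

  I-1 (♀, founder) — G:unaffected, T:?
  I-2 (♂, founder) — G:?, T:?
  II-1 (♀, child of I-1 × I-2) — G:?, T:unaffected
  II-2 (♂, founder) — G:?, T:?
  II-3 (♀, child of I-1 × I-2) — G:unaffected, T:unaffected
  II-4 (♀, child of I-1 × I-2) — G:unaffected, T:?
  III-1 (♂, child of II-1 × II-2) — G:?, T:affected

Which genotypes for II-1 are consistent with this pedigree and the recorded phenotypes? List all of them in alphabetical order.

II-1 ∈ {GG Tt, Gg Tt, gg Tt}

G/I-1 un ·: GG|Gg
G/I-2 ? ·: GG|Gg|gg
G/II-1 ? I-1×I-2: GG|Gg|gg
G/II-2 ? ·: GG|Gg|gg
G/II-3 un I-1×I-2: GG|Gg
G/II-4 un I-1×I-2: GG|Gg
G/III-1 ? II-1×II-2: GG|Gg|gg
⇒ G over [I-1,I-2,II-1,II-2,II-3,II-4,III-1]: 170 consistent
T/I-1 ? ·: TT|Tt|tt
T/I-2 ? ·: TT|Tt|tt
T/II-1 un I-1×I-2: Tt
T/II-2 ? ·: Tt|tt
T/II-3 un I-1×I-2: TT|Tt
T/II-4 ? I-1×I-2: TT|Tt|tt
T/III-1 aff II-1×II-2: tt
⇒ T over [I-1,I-2,II-1,II-2,II-3,II-4,III-1]: 40 consistent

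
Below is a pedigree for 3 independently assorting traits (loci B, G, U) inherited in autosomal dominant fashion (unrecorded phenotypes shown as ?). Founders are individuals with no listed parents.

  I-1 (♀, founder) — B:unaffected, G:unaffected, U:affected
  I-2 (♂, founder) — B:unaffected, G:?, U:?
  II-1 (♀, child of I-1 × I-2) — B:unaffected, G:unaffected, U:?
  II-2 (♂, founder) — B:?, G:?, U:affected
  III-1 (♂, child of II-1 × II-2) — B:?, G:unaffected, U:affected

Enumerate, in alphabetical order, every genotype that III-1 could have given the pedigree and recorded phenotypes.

III-1 ∈ {Bb gg UU, Bb gg Uu, bb gg UU, bb gg Uu}

B/I-1 un ·: bb
B/I-2 un ·: bb
B/II-1 un I-1×I-2: bb
B/II-2 ? ·: bb|Bb|BB
B/III-1 ? II-1×II-2: bb|Bb
⇒ B over [I-1,I-2,II-1,II-2,III-1]: 4 consistent
G/I-1 un ·: gg
G/I-2 ? ·: gg|Gg
G/II-1 un I-1×I-2: gg
G/II-2 ? ·: gg|Gg
G/III-1 un II-1×II-2: gg
⇒ G over [I-1,I-2,II-1,II-2,III-1]: 4 consistent
U/I-1 aff ·: Uu|UU
U/I-2 ? ·: uu|Uu|UU
U/II-1 ? I-1×I-2: uu|Uu|UU
U/II-2 aff ·: Uu|UU
U/III-1 aff II-1×II-2: Uu|UU
⇒ U over [I-1,I-2,II-1,II-2,III-1]: 36 consistent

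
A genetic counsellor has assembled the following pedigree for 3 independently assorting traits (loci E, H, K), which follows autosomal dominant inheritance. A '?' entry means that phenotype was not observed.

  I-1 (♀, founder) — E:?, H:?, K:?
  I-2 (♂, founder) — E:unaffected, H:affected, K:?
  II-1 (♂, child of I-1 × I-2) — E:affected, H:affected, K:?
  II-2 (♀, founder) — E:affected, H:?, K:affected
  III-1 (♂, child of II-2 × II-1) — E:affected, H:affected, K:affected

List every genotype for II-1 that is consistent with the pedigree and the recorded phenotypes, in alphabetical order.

E/I-1 ? ·: Ee|EE
E/I-2 un ·: ee
E/II-1 aff I-1×I-2: Ee
E/II-2 aff ·: Ee|EE
E/III-1 aff II-2×II-1: Ee|EE
⇒ E over [I-1,I-2,II-1,II-2,III-1]: 8 consistent
H/I-1 ? ·: hh|Hh|HH
H/I-2 aff ·: Hh|HH
H/II-1 aff I-1×I-2: Hh|HH
H/II-2 ? ·: hh|Hh|HH
H/III-1 aff II-2×II-1: Hh|HH
⇒ H over [I-1,I-2,II-1,II-2,III-1]: 41 consistent
K/I-1 ? ·: kk|Kk|KK
K/I-2 ? ·: kk|Kk|KK
K/II-1 ? I-1×I-2: kk|Kk|KK
K/II-2 aff ·: Kk|KK
K/III-1 aff II-2×II-1: Kk|KK
⇒ K over [I-1,I-2,II-1,II-2,III-1]: 48 consistent

II-1 ∈ {Ee HH KK, Ee HH Kk, Ee HH kk, Ee Hh KK, Ee Hh Kk, Ee Hh kk}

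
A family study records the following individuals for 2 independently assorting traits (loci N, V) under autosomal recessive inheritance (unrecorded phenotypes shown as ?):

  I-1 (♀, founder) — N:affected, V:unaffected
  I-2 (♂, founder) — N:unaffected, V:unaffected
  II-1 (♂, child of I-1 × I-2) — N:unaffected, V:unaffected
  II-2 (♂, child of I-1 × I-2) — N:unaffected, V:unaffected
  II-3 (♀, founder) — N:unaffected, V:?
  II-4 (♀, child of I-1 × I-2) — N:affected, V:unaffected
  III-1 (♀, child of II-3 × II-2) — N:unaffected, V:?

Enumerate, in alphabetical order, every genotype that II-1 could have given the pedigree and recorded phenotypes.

II-1 ∈ {Nn VV, Nn Vv}

N/I-1 aff ·: nn
N/I-2 un ·: Nn
N/II-1 un I-1×I-2: Nn
N/II-2 un I-1×I-2: Nn
N/II-3 un ·: NN|Nn
N/II-4 aff I-1×I-2: nn
N/III-1 un II-3×II-2: NN|Nn
⇒ N over [I-1,I-2,II-1,II-2,II-3,II-4,III-1]: 4 consistent
V/I-1 un ·: VV|Vv
V/I-2 un ·: VV|Vv
V/II-1 un I-1×I-2: VV|Vv
V/II-2 un I-1×I-2: VV|Vv
V/II-3 ? ·: VV|Vv|vv
V/II-4 un I-1×I-2: VV|Vv
V/III-1 ? II-3×II-2: VV|Vv|vv
⇒ V over [I-1,I-2,II-1,II-2,II-3,II-4,III-1]: 136 consistent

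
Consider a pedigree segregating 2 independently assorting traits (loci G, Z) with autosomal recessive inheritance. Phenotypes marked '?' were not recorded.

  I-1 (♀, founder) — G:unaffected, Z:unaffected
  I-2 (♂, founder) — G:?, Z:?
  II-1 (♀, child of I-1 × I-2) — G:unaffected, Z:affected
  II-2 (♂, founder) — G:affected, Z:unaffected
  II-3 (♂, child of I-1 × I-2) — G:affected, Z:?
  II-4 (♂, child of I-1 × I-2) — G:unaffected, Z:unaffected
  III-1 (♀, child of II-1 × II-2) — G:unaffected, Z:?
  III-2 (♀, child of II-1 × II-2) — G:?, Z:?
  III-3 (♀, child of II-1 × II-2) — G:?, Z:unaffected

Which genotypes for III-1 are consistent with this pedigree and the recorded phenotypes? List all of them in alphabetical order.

G/I-1 un ·: Gg
G/I-2 ? ·: Gg|gg
G/II-1 un I-1×I-2: GG|Gg
G/II-2 aff ·: gg
G/II-3 aff I-1×I-2: gg
G/II-4 un I-1×I-2: GG|Gg
G/III-1 un II-1×II-2: Gg
G/III-2 ? II-1×II-2: Gg|gg
G/III-3 ? II-1×II-2: Gg|gg
⇒ G over [I-1,I-2,II-1,II-2,II-3,II-4,III-1,III-2,III-3]: 14 consistent
Z/I-1 un ·: Zz
Z/I-2 ? ·: Zz|zz
Z/II-1 aff I-1×I-2: zz
Z/II-2 un ·: ZZ|Zz
Z/II-3 ? I-1×I-2: ZZ|Zz|zz
Z/II-4 un I-1×I-2: ZZ|Zz
Z/III-1 ? II-1×II-2: Zz|zz
Z/III-2 ? II-1×II-2: Zz|zz
Z/III-3 un II-1×II-2: Zz
⇒ Z over [I-1,I-2,II-1,II-2,II-3,II-4,III-1,III-2,III-3]: 40 consistent

III-1 ∈ {Gg Zz, Gg zz}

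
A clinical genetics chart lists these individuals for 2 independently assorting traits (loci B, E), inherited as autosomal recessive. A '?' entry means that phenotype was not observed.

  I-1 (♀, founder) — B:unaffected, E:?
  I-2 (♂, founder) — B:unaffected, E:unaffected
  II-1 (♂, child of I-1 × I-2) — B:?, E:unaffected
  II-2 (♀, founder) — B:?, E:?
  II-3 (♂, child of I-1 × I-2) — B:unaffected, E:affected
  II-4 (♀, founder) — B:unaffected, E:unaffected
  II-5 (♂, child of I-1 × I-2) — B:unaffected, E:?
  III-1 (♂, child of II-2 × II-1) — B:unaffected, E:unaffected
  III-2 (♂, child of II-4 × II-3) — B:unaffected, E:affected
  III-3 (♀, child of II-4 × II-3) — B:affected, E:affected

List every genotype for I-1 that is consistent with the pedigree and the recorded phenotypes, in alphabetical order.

B/I-1 un ·: BB|Bb
B/I-2 un ·: BB|Bb
B/II-1 ? I-1×I-2: BB|Bb|bb
B/II-2 ? ·: BB|Bb|bb
B/II-3 un I-1×I-2: Bb
B/II-4 un ·: Bb
B/II-5 un I-1×I-2: BB|Bb
B/III-1 un II-2×II-1: BB|Bb
B/III-2 un II-4×II-3: BB|Bb
B/III-3 aff II-4×II-3: bb
⇒ B over [I-1,I-2,II-1,II-2,II-3,II-4,II-5,III-1,III-2,III-3]: 116 consistent
E/I-1 ? ·: Ee|ee
E/I-2 un ·: Ee
E/II-1 un I-1×I-2: EE|Ee
E/II-2 ? ·: EE|Ee|ee
E/II-3 aff I-1×I-2: ee
E/II-4 un ·: Ee
E/II-5 ? I-1×I-2: EE|Ee|ee
E/III-1 un II-2×II-1: EE|Ee
E/III-2 aff II-4×II-3: ee
E/III-3 aff II-4×II-3: ee
⇒ E over [I-1,I-2,II-1,II-2,II-3,II-4,II-5,III-1,III-2,III-3]: 37 consistent

I-1 ∈ {BB Ee, BB ee, Bb Ee, Bb ee}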